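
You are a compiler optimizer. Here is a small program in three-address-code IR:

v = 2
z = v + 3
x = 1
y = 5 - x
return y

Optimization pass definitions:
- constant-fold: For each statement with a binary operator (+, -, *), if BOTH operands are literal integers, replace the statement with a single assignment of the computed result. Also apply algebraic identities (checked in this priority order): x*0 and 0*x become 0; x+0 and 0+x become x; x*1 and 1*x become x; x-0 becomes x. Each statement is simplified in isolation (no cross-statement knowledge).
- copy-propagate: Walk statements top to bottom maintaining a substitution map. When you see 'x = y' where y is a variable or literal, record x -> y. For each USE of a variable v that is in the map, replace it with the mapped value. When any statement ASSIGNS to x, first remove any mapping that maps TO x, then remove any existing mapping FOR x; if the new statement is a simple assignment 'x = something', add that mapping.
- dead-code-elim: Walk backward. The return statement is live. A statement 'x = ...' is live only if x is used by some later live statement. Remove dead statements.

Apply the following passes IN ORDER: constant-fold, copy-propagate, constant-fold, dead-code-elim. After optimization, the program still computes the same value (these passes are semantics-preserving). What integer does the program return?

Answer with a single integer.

Initial IR:
  v = 2
  z = v + 3
  x = 1
  y = 5 - x
  return y
After constant-fold (5 stmts):
  v = 2
  z = v + 3
  x = 1
  y = 5 - x
  return y
After copy-propagate (5 stmts):
  v = 2
  z = 2 + 3
  x = 1
  y = 5 - 1
  return y
After constant-fold (5 stmts):
  v = 2
  z = 5
  x = 1
  y = 4
  return y
After dead-code-elim (2 stmts):
  y = 4
  return y
Evaluate:
  v = 2  =>  v = 2
  z = v + 3  =>  z = 5
  x = 1  =>  x = 1
  y = 5 - x  =>  y = 4
  return y = 4

Answer: 4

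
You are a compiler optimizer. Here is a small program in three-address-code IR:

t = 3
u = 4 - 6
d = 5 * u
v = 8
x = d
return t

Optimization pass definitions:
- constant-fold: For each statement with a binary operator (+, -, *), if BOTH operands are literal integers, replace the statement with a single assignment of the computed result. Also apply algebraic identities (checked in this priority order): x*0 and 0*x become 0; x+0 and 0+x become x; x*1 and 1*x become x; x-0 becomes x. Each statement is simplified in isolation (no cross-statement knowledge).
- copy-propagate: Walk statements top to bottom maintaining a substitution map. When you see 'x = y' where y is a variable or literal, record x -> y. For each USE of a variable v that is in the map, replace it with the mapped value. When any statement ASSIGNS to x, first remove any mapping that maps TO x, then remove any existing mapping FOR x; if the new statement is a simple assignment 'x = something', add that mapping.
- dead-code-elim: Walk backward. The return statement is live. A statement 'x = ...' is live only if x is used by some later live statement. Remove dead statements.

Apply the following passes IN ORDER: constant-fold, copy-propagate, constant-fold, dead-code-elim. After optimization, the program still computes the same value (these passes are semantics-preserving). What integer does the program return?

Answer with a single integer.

Answer: 3

Derivation:
Initial IR:
  t = 3
  u = 4 - 6
  d = 5 * u
  v = 8
  x = d
  return t
After constant-fold (6 stmts):
  t = 3
  u = -2
  d = 5 * u
  v = 8
  x = d
  return t
After copy-propagate (6 stmts):
  t = 3
  u = -2
  d = 5 * -2
  v = 8
  x = d
  return 3
After constant-fold (6 stmts):
  t = 3
  u = -2
  d = -10
  v = 8
  x = d
  return 3
After dead-code-elim (1 stmts):
  return 3
Evaluate:
  t = 3  =>  t = 3
  u = 4 - 6  =>  u = -2
  d = 5 * u  =>  d = -10
  v = 8  =>  v = 8
  x = d  =>  x = -10
  return t = 3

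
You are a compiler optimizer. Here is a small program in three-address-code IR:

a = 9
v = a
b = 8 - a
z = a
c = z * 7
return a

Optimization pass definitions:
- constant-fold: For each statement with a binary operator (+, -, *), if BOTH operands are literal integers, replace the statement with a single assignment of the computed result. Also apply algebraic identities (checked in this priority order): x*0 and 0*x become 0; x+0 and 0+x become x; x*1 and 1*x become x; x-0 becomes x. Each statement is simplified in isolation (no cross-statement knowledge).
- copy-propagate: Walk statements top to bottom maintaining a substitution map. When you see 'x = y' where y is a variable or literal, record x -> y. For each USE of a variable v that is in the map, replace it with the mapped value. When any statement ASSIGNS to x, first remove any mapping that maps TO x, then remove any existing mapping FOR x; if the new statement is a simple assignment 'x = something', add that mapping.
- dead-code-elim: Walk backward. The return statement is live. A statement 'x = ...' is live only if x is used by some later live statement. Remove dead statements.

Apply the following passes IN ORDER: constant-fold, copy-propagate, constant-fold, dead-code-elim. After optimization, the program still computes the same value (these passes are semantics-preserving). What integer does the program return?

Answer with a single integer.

Initial IR:
  a = 9
  v = a
  b = 8 - a
  z = a
  c = z * 7
  return a
After constant-fold (6 stmts):
  a = 9
  v = a
  b = 8 - a
  z = a
  c = z * 7
  return a
After copy-propagate (6 stmts):
  a = 9
  v = 9
  b = 8 - 9
  z = 9
  c = 9 * 7
  return 9
After constant-fold (6 stmts):
  a = 9
  v = 9
  b = -1
  z = 9
  c = 63
  return 9
After dead-code-elim (1 stmts):
  return 9
Evaluate:
  a = 9  =>  a = 9
  v = a  =>  v = 9
  b = 8 - a  =>  b = -1
  z = a  =>  z = 9
  c = z * 7  =>  c = 63
  return a = 9

Answer: 9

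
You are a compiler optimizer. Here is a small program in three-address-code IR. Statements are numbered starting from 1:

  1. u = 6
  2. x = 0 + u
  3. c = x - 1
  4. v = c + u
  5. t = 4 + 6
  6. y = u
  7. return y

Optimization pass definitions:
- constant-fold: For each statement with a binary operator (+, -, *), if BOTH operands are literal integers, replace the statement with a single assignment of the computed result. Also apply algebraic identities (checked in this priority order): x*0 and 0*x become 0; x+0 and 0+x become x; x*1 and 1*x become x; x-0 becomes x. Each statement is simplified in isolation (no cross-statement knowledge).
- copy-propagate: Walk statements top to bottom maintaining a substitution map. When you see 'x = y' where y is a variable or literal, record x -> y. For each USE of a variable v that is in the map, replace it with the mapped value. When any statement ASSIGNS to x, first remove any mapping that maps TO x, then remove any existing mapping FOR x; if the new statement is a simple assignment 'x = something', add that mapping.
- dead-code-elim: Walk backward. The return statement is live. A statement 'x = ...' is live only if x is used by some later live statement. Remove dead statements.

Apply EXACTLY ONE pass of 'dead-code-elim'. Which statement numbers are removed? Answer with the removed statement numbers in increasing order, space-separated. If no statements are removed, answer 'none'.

Backward liveness scan:
Stmt 1 'u = 6': KEEP (u is live); live-in = []
Stmt 2 'x = 0 + u': DEAD (x not in live set ['u'])
Stmt 3 'c = x - 1': DEAD (c not in live set ['u'])
Stmt 4 'v = c + u': DEAD (v not in live set ['u'])
Stmt 5 't = 4 + 6': DEAD (t not in live set ['u'])
Stmt 6 'y = u': KEEP (y is live); live-in = ['u']
Stmt 7 'return y': KEEP (return); live-in = ['y']
Removed statement numbers: [2, 3, 4, 5]
Surviving IR:
  u = 6
  y = u
  return y

Answer: 2 3 4 5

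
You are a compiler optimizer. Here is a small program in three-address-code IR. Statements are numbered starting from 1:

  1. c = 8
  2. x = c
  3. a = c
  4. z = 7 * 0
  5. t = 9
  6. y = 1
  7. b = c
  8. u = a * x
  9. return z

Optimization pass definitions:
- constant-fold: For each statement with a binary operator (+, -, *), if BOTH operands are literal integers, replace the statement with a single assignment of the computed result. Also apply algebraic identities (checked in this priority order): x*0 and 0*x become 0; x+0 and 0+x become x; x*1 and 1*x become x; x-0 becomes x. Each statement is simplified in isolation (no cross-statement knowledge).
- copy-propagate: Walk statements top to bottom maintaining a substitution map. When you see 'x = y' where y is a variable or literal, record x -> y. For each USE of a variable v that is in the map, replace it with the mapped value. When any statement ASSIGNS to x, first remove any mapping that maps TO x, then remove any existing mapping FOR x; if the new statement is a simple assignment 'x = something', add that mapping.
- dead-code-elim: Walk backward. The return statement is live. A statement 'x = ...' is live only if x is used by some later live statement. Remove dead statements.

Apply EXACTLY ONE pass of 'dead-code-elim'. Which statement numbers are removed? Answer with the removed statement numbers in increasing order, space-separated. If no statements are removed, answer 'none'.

Backward liveness scan:
Stmt 1 'c = 8': DEAD (c not in live set [])
Stmt 2 'x = c': DEAD (x not in live set [])
Stmt 3 'a = c': DEAD (a not in live set [])
Stmt 4 'z = 7 * 0': KEEP (z is live); live-in = []
Stmt 5 't = 9': DEAD (t not in live set ['z'])
Stmt 6 'y = 1': DEAD (y not in live set ['z'])
Stmt 7 'b = c': DEAD (b not in live set ['z'])
Stmt 8 'u = a * x': DEAD (u not in live set ['z'])
Stmt 9 'return z': KEEP (return); live-in = ['z']
Removed statement numbers: [1, 2, 3, 5, 6, 7, 8]
Surviving IR:
  z = 7 * 0
  return z

Answer: 1 2 3 5 6 7 8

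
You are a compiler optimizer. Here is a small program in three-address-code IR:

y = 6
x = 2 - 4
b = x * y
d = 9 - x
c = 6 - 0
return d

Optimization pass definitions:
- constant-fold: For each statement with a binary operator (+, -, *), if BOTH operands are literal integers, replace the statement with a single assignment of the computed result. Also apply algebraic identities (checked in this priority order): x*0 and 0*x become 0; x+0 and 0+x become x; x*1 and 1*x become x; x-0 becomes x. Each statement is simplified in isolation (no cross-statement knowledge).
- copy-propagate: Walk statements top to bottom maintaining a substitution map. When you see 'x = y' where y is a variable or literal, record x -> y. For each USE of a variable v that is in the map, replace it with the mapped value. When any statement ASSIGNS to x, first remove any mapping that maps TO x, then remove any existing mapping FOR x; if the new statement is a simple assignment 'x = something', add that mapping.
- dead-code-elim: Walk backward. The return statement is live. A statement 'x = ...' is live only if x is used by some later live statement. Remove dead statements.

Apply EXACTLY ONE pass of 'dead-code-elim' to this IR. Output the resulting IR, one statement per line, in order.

Answer: x = 2 - 4
d = 9 - x
return d

Derivation:
Applying dead-code-elim statement-by-statement:
  [6] return d  -> KEEP (return); live=['d']
  [5] c = 6 - 0  -> DEAD (c not live)
  [4] d = 9 - x  -> KEEP; live=['x']
  [3] b = x * y  -> DEAD (b not live)
  [2] x = 2 - 4  -> KEEP; live=[]
  [1] y = 6  -> DEAD (y not live)
Result (3 stmts):
  x = 2 - 4
  d = 9 - x
  return d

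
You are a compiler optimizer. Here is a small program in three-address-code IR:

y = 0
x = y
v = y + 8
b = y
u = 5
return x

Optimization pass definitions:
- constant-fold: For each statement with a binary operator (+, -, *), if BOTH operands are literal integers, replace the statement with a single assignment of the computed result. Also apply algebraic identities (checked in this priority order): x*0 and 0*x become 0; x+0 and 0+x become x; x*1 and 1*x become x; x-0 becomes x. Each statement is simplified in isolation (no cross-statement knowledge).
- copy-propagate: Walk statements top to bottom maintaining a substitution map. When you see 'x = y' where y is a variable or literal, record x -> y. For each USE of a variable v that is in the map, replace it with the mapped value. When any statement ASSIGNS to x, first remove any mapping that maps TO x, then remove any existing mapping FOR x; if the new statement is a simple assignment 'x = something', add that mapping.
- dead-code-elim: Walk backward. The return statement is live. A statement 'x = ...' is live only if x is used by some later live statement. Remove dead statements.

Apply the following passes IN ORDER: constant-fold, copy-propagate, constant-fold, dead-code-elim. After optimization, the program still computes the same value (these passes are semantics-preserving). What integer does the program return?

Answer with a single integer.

Initial IR:
  y = 0
  x = y
  v = y + 8
  b = y
  u = 5
  return x
After constant-fold (6 stmts):
  y = 0
  x = y
  v = y + 8
  b = y
  u = 5
  return x
After copy-propagate (6 stmts):
  y = 0
  x = 0
  v = 0 + 8
  b = 0
  u = 5
  return 0
After constant-fold (6 stmts):
  y = 0
  x = 0
  v = 8
  b = 0
  u = 5
  return 0
After dead-code-elim (1 stmts):
  return 0
Evaluate:
  y = 0  =>  y = 0
  x = y  =>  x = 0
  v = y + 8  =>  v = 8
  b = y  =>  b = 0
  u = 5  =>  u = 5
  return x = 0

Answer: 0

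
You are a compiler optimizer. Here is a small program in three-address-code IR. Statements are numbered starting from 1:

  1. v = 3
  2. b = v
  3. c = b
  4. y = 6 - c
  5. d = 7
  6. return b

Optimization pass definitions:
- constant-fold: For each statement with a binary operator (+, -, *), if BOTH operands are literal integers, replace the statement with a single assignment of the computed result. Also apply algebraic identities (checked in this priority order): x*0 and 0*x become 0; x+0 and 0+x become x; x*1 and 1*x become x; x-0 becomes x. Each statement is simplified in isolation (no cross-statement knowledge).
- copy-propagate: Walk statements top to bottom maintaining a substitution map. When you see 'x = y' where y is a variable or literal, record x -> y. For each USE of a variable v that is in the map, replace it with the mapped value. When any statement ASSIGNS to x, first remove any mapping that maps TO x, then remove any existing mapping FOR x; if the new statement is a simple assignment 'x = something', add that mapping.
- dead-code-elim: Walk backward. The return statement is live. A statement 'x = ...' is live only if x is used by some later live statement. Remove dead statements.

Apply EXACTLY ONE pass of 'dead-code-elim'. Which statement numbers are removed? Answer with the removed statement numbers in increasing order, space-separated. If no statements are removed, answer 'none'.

Backward liveness scan:
Stmt 1 'v = 3': KEEP (v is live); live-in = []
Stmt 2 'b = v': KEEP (b is live); live-in = ['v']
Stmt 3 'c = b': DEAD (c not in live set ['b'])
Stmt 4 'y = 6 - c': DEAD (y not in live set ['b'])
Stmt 5 'd = 7': DEAD (d not in live set ['b'])
Stmt 6 'return b': KEEP (return); live-in = ['b']
Removed statement numbers: [3, 4, 5]
Surviving IR:
  v = 3
  b = v
  return b

Answer: 3 4 5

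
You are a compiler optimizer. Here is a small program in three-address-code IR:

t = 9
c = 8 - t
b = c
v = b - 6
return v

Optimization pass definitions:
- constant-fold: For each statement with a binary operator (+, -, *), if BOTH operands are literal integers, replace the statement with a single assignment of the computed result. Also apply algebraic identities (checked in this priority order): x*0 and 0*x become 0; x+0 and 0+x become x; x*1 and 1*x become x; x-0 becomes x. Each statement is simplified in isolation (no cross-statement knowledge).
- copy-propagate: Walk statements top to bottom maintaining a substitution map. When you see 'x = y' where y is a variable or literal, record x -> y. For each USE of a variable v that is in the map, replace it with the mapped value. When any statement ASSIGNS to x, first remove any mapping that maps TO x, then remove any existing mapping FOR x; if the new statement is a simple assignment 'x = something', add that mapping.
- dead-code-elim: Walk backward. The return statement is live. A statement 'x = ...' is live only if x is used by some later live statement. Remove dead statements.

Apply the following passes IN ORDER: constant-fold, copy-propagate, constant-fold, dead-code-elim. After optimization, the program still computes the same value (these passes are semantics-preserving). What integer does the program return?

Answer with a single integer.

Initial IR:
  t = 9
  c = 8 - t
  b = c
  v = b - 6
  return v
After constant-fold (5 stmts):
  t = 9
  c = 8 - t
  b = c
  v = b - 6
  return v
After copy-propagate (5 stmts):
  t = 9
  c = 8 - 9
  b = c
  v = c - 6
  return v
After constant-fold (5 stmts):
  t = 9
  c = -1
  b = c
  v = c - 6
  return v
After dead-code-elim (3 stmts):
  c = -1
  v = c - 6
  return v
Evaluate:
  t = 9  =>  t = 9
  c = 8 - t  =>  c = -1
  b = c  =>  b = -1
  v = b - 6  =>  v = -7
  return v = -7

Answer: -7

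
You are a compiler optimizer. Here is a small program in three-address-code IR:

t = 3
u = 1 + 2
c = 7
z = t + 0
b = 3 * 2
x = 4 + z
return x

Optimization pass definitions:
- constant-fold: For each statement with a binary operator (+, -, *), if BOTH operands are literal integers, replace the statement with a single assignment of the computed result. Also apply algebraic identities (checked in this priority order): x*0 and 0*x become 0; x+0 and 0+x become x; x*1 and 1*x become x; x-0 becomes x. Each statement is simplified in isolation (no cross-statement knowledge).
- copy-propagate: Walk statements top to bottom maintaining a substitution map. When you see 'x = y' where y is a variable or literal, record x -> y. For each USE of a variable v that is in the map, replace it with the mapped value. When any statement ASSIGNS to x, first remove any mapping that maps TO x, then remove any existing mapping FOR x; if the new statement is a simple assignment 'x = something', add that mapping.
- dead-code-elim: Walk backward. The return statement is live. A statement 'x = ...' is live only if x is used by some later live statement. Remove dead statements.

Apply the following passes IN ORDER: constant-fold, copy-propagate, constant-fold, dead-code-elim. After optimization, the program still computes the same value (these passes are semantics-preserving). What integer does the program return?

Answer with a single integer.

Answer: 7

Derivation:
Initial IR:
  t = 3
  u = 1 + 2
  c = 7
  z = t + 0
  b = 3 * 2
  x = 4 + z
  return x
After constant-fold (7 stmts):
  t = 3
  u = 3
  c = 7
  z = t
  b = 6
  x = 4 + z
  return x
After copy-propagate (7 stmts):
  t = 3
  u = 3
  c = 7
  z = 3
  b = 6
  x = 4 + 3
  return x
After constant-fold (7 stmts):
  t = 3
  u = 3
  c = 7
  z = 3
  b = 6
  x = 7
  return x
After dead-code-elim (2 stmts):
  x = 7
  return x
Evaluate:
  t = 3  =>  t = 3
  u = 1 + 2  =>  u = 3
  c = 7  =>  c = 7
  z = t + 0  =>  z = 3
  b = 3 * 2  =>  b = 6
  x = 4 + z  =>  x = 7
  return x = 7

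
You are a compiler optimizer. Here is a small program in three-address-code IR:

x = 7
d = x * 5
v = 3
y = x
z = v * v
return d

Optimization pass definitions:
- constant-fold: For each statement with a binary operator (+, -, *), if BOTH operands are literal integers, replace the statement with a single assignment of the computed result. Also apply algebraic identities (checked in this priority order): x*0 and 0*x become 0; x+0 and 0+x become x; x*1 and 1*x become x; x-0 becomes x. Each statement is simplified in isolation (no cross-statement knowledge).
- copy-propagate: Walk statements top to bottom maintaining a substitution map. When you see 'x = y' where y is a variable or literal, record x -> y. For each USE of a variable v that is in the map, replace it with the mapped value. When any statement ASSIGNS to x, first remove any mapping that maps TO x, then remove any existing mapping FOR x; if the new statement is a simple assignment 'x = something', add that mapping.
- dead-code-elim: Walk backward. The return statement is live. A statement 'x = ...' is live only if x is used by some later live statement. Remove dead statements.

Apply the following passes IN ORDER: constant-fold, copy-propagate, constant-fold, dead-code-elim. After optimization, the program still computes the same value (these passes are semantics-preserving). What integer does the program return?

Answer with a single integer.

Answer: 35

Derivation:
Initial IR:
  x = 7
  d = x * 5
  v = 3
  y = x
  z = v * v
  return d
After constant-fold (6 stmts):
  x = 7
  d = x * 5
  v = 3
  y = x
  z = v * v
  return d
After copy-propagate (6 stmts):
  x = 7
  d = 7 * 5
  v = 3
  y = 7
  z = 3 * 3
  return d
After constant-fold (6 stmts):
  x = 7
  d = 35
  v = 3
  y = 7
  z = 9
  return d
After dead-code-elim (2 stmts):
  d = 35
  return d
Evaluate:
  x = 7  =>  x = 7
  d = x * 5  =>  d = 35
  v = 3  =>  v = 3
  y = x  =>  y = 7
  z = v * v  =>  z = 9
  return d = 35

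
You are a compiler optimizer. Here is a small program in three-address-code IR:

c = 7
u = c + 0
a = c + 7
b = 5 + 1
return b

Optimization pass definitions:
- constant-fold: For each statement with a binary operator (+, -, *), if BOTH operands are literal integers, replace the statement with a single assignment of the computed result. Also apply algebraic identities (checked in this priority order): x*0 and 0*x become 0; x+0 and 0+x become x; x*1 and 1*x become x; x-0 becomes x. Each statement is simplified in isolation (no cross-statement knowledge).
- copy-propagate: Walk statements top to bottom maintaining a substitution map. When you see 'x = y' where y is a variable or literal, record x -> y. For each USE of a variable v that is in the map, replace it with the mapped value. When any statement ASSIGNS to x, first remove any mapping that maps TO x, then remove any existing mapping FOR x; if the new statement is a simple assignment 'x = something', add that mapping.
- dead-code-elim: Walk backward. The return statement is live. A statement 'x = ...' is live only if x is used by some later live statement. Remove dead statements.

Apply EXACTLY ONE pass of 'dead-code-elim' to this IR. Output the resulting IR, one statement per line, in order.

Answer: b = 5 + 1
return b

Derivation:
Applying dead-code-elim statement-by-statement:
  [5] return b  -> KEEP (return); live=['b']
  [4] b = 5 + 1  -> KEEP; live=[]
  [3] a = c + 7  -> DEAD (a not live)
  [2] u = c + 0  -> DEAD (u not live)
  [1] c = 7  -> DEAD (c not live)
Result (2 stmts):
  b = 5 + 1
  return b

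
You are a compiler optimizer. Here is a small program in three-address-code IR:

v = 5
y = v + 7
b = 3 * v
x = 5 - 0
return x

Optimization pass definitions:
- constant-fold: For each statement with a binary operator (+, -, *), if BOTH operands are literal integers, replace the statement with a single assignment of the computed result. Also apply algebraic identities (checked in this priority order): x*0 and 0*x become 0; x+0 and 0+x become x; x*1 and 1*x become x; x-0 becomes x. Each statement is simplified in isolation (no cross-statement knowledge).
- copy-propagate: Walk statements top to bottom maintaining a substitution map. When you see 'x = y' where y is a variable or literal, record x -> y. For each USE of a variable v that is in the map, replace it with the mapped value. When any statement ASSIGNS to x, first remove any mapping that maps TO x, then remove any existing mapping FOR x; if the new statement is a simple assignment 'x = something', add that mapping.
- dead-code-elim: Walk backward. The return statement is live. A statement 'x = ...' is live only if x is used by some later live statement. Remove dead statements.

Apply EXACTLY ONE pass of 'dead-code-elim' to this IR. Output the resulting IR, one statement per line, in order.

Answer: x = 5 - 0
return x

Derivation:
Applying dead-code-elim statement-by-statement:
  [5] return x  -> KEEP (return); live=['x']
  [4] x = 5 - 0  -> KEEP; live=[]
  [3] b = 3 * v  -> DEAD (b not live)
  [2] y = v + 7  -> DEAD (y not live)
  [1] v = 5  -> DEAD (v not live)
Result (2 stmts):
  x = 5 - 0
  return x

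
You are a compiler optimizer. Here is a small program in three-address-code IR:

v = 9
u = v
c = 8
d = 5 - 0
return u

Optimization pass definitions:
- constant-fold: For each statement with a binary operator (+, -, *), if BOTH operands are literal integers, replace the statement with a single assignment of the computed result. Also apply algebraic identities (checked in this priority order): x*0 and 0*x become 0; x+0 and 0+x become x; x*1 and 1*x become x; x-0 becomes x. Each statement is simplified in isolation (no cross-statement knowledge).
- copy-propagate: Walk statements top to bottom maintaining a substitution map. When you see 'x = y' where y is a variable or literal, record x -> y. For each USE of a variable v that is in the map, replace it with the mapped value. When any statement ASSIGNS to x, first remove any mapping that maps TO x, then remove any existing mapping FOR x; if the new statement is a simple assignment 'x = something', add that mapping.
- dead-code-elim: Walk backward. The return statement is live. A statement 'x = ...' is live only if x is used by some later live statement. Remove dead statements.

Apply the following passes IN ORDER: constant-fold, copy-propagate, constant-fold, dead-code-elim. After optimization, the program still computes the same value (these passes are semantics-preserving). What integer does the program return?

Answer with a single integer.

Initial IR:
  v = 9
  u = v
  c = 8
  d = 5 - 0
  return u
After constant-fold (5 stmts):
  v = 9
  u = v
  c = 8
  d = 5
  return u
After copy-propagate (5 stmts):
  v = 9
  u = 9
  c = 8
  d = 5
  return 9
After constant-fold (5 stmts):
  v = 9
  u = 9
  c = 8
  d = 5
  return 9
After dead-code-elim (1 stmts):
  return 9
Evaluate:
  v = 9  =>  v = 9
  u = v  =>  u = 9
  c = 8  =>  c = 8
  d = 5 - 0  =>  d = 5
  return u = 9

Answer: 9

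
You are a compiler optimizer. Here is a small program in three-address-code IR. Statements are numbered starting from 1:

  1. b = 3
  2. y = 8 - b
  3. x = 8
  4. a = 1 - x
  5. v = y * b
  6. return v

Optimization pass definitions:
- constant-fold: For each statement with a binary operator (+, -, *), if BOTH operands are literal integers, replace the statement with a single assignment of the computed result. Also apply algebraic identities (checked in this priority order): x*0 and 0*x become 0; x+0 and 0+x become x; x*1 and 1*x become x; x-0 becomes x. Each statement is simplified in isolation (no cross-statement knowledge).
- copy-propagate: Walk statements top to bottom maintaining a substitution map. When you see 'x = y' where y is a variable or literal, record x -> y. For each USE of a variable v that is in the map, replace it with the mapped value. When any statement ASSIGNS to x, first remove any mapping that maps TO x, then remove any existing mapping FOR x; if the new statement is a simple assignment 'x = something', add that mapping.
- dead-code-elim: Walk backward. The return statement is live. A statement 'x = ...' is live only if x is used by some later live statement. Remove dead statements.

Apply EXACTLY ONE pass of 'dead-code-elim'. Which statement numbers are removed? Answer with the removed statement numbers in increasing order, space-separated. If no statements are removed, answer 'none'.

Backward liveness scan:
Stmt 1 'b = 3': KEEP (b is live); live-in = []
Stmt 2 'y = 8 - b': KEEP (y is live); live-in = ['b']
Stmt 3 'x = 8': DEAD (x not in live set ['b', 'y'])
Stmt 4 'a = 1 - x': DEAD (a not in live set ['b', 'y'])
Stmt 5 'v = y * b': KEEP (v is live); live-in = ['b', 'y']
Stmt 6 'return v': KEEP (return); live-in = ['v']
Removed statement numbers: [3, 4]
Surviving IR:
  b = 3
  y = 8 - b
  v = y * b
  return v

Answer: 3 4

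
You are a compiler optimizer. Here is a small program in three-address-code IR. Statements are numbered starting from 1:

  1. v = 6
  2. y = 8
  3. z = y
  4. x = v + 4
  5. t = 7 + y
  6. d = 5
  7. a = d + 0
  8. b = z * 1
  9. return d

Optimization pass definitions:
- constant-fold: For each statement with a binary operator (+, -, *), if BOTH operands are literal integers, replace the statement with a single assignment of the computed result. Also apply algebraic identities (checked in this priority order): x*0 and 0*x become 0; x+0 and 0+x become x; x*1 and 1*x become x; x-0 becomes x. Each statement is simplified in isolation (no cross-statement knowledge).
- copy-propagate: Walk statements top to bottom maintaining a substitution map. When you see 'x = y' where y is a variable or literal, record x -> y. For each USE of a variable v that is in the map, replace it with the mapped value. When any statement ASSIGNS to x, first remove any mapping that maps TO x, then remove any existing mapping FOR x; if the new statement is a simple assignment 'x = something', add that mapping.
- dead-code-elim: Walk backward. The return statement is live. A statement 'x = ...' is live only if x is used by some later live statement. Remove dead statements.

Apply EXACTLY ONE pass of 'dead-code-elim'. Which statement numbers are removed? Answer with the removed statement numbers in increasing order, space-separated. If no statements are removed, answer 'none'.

Answer: 1 2 3 4 5 7 8

Derivation:
Backward liveness scan:
Stmt 1 'v = 6': DEAD (v not in live set [])
Stmt 2 'y = 8': DEAD (y not in live set [])
Stmt 3 'z = y': DEAD (z not in live set [])
Stmt 4 'x = v + 4': DEAD (x not in live set [])
Stmt 5 't = 7 + y': DEAD (t not in live set [])
Stmt 6 'd = 5': KEEP (d is live); live-in = []
Stmt 7 'a = d + 0': DEAD (a not in live set ['d'])
Stmt 8 'b = z * 1': DEAD (b not in live set ['d'])
Stmt 9 'return d': KEEP (return); live-in = ['d']
Removed statement numbers: [1, 2, 3, 4, 5, 7, 8]
Surviving IR:
  d = 5
  return d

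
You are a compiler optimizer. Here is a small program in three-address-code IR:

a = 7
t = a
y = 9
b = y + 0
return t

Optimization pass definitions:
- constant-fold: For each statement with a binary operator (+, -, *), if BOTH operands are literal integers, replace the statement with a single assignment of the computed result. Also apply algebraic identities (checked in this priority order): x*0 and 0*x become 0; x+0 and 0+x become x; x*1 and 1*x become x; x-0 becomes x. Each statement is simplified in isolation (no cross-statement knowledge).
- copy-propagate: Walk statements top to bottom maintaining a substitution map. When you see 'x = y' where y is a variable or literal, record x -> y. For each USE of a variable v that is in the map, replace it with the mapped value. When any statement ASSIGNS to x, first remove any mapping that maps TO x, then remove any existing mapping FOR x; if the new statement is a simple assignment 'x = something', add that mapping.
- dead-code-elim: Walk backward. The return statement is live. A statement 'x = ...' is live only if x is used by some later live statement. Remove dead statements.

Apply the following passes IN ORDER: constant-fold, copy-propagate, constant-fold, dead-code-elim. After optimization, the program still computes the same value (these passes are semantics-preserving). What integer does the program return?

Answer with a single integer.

Initial IR:
  a = 7
  t = a
  y = 9
  b = y + 0
  return t
After constant-fold (5 stmts):
  a = 7
  t = a
  y = 9
  b = y
  return t
After copy-propagate (5 stmts):
  a = 7
  t = 7
  y = 9
  b = 9
  return 7
After constant-fold (5 stmts):
  a = 7
  t = 7
  y = 9
  b = 9
  return 7
After dead-code-elim (1 stmts):
  return 7
Evaluate:
  a = 7  =>  a = 7
  t = a  =>  t = 7
  y = 9  =>  y = 9
  b = y + 0  =>  b = 9
  return t = 7

Answer: 7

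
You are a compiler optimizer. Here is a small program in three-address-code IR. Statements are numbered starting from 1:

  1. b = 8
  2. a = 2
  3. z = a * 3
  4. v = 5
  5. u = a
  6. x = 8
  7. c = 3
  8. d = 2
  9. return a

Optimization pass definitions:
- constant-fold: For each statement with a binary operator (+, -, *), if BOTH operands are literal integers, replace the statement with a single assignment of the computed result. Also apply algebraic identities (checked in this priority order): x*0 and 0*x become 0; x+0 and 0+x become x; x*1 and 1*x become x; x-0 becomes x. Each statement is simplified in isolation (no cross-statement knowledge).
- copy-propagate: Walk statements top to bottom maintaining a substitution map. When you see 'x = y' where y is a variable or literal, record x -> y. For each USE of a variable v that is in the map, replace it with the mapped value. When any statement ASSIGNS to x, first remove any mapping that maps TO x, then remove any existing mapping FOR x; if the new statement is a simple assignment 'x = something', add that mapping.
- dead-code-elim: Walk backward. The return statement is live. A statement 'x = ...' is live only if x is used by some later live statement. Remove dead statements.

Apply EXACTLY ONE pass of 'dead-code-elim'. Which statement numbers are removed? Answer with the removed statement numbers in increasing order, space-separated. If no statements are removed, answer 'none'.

Backward liveness scan:
Stmt 1 'b = 8': DEAD (b not in live set [])
Stmt 2 'a = 2': KEEP (a is live); live-in = []
Stmt 3 'z = a * 3': DEAD (z not in live set ['a'])
Stmt 4 'v = 5': DEAD (v not in live set ['a'])
Stmt 5 'u = a': DEAD (u not in live set ['a'])
Stmt 6 'x = 8': DEAD (x not in live set ['a'])
Stmt 7 'c = 3': DEAD (c not in live set ['a'])
Stmt 8 'd = 2': DEAD (d not in live set ['a'])
Stmt 9 'return a': KEEP (return); live-in = ['a']
Removed statement numbers: [1, 3, 4, 5, 6, 7, 8]
Surviving IR:
  a = 2
  return a

Answer: 1 3 4 5 6 7 8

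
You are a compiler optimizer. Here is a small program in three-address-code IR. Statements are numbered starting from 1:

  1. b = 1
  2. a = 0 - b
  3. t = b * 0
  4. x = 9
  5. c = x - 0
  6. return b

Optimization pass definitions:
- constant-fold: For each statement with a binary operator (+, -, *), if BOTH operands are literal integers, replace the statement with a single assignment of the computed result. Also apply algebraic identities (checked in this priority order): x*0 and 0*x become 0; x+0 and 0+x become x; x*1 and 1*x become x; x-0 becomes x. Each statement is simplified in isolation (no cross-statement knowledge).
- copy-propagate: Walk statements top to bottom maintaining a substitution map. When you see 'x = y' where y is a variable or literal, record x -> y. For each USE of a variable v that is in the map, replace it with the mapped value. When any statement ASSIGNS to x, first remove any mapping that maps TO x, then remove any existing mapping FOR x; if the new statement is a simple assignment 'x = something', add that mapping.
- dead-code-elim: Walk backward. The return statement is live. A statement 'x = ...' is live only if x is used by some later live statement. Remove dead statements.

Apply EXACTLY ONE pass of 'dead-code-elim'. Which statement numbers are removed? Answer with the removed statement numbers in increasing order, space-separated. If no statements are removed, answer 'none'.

Answer: 2 3 4 5

Derivation:
Backward liveness scan:
Stmt 1 'b = 1': KEEP (b is live); live-in = []
Stmt 2 'a = 0 - b': DEAD (a not in live set ['b'])
Stmt 3 't = b * 0': DEAD (t not in live set ['b'])
Stmt 4 'x = 9': DEAD (x not in live set ['b'])
Stmt 5 'c = x - 0': DEAD (c not in live set ['b'])
Stmt 6 'return b': KEEP (return); live-in = ['b']
Removed statement numbers: [2, 3, 4, 5]
Surviving IR:
  b = 1
  return b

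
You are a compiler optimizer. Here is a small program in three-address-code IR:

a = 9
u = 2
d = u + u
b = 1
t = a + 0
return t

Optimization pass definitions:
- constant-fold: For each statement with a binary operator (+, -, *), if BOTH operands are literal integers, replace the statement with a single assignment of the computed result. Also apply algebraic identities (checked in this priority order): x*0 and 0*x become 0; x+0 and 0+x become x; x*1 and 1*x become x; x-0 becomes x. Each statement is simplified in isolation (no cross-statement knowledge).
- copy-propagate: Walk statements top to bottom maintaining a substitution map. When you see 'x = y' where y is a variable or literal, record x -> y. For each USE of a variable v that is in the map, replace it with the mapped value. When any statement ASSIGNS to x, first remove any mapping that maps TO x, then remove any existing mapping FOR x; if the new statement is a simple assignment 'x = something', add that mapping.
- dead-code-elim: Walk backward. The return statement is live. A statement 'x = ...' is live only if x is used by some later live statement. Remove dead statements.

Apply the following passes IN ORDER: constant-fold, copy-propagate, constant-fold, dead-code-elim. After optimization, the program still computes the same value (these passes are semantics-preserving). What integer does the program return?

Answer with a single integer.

Answer: 9

Derivation:
Initial IR:
  a = 9
  u = 2
  d = u + u
  b = 1
  t = a + 0
  return t
After constant-fold (6 stmts):
  a = 9
  u = 2
  d = u + u
  b = 1
  t = a
  return t
After copy-propagate (6 stmts):
  a = 9
  u = 2
  d = 2 + 2
  b = 1
  t = 9
  return 9
After constant-fold (6 stmts):
  a = 9
  u = 2
  d = 4
  b = 1
  t = 9
  return 9
After dead-code-elim (1 stmts):
  return 9
Evaluate:
  a = 9  =>  a = 9
  u = 2  =>  u = 2
  d = u + u  =>  d = 4
  b = 1  =>  b = 1
  t = a + 0  =>  t = 9
  return t = 9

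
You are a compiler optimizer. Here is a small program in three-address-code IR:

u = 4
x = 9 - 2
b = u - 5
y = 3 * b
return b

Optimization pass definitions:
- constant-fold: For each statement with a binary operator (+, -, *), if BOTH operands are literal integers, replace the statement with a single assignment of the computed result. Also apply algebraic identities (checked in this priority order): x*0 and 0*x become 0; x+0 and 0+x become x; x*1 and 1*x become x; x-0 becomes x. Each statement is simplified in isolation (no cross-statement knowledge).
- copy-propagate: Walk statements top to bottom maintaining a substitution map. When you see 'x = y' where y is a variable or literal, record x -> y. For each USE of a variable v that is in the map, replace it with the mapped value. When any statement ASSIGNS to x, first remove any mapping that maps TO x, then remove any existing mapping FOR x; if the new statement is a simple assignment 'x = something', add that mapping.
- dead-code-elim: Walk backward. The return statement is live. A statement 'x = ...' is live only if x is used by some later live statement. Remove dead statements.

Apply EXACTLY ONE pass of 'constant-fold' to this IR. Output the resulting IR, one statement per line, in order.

Applying constant-fold statement-by-statement:
  [1] u = 4  (unchanged)
  [2] x = 9 - 2  -> x = 7
  [3] b = u - 5  (unchanged)
  [4] y = 3 * b  (unchanged)
  [5] return b  (unchanged)
Result (5 stmts):
  u = 4
  x = 7
  b = u - 5
  y = 3 * b
  return b

Answer: u = 4
x = 7
b = u - 5
y = 3 * b
return b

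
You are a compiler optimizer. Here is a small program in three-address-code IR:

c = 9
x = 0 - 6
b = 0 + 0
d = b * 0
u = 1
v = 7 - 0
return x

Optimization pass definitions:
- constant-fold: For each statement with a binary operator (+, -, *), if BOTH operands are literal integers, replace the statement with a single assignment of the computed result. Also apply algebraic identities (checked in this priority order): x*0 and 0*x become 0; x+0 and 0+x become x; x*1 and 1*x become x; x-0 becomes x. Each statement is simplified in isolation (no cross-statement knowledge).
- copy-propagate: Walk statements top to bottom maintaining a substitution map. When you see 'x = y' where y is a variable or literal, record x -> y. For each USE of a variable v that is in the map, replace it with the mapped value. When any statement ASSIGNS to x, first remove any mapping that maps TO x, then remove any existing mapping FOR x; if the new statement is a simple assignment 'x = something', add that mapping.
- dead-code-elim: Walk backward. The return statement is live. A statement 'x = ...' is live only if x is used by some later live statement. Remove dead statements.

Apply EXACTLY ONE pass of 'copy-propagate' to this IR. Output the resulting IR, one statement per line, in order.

Applying copy-propagate statement-by-statement:
  [1] c = 9  (unchanged)
  [2] x = 0 - 6  (unchanged)
  [3] b = 0 + 0  (unchanged)
  [4] d = b * 0  (unchanged)
  [5] u = 1  (unchanged)
  [6] v = 7 - 0  (unchanged)
  [7] return x  (unchanged)
Result (7 stmts):
  c = 9
  x = 0 - 6
  b = 0 + 0
  d = b * 0
  u = 1
  v = 7 - 0
  return x

Answer: c = 9
x = 0 - 6
b = 0 + 0
d = b * 0
u = 1
v = 7 - 0
return x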